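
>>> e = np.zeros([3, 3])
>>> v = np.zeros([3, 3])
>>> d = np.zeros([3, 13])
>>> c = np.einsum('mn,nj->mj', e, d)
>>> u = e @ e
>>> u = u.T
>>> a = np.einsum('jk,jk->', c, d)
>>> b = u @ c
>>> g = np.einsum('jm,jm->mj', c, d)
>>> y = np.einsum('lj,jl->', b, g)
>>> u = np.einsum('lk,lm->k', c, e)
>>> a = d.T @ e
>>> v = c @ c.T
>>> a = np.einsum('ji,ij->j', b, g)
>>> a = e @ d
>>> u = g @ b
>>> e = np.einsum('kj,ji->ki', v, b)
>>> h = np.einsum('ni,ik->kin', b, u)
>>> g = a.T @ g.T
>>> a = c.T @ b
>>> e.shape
(3, 13)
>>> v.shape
(3, 3)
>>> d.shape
(3, 13)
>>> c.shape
(3, 13)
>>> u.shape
(13, 13)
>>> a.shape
(13, 13)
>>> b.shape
(3, 13)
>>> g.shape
(13, 13)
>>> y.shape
()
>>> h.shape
(13, 13, 3)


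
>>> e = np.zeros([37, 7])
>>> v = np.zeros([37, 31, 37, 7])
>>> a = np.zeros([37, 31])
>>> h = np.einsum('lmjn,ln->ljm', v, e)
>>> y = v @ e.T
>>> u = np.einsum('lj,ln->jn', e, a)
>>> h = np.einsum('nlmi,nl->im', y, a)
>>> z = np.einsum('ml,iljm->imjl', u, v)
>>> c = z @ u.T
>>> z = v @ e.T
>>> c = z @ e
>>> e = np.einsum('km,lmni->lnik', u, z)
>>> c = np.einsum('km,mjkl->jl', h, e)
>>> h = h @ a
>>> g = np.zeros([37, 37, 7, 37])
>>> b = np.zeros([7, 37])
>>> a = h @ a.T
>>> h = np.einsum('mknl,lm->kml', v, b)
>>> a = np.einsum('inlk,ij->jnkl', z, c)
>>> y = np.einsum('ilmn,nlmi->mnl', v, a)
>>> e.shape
(37, 37, 37, 7)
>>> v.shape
(37, 31, 37, 7)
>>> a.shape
(7, 31, 37, 37)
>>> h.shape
(31, 37, 7)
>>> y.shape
(37, 7, 31)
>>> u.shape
(7, 31)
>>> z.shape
(37, 31, 37, 37)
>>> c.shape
(37, 7)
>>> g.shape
(37, 37, 7, 37)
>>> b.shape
(7, 37)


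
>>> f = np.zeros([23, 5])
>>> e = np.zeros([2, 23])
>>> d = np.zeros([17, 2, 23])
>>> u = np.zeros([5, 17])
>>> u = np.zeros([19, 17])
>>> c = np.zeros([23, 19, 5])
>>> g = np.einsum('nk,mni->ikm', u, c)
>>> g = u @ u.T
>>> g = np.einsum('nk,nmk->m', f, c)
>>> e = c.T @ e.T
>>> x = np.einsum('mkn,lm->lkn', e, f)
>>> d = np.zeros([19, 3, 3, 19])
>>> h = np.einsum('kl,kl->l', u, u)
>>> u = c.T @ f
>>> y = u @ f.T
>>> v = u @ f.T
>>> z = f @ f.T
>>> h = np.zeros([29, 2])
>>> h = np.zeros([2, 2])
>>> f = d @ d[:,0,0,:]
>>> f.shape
(19, 3, 3, 19)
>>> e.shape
(5, 19, 2)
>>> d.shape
(19, 3, 3, 19)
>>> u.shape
(5, 19, 5)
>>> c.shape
(23, 19, 5)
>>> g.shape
(19,)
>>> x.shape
(23, 19, 2)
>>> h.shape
(2, 2)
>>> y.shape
(5, 19, 23)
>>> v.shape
(5, 19, 23)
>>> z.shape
(23, 23)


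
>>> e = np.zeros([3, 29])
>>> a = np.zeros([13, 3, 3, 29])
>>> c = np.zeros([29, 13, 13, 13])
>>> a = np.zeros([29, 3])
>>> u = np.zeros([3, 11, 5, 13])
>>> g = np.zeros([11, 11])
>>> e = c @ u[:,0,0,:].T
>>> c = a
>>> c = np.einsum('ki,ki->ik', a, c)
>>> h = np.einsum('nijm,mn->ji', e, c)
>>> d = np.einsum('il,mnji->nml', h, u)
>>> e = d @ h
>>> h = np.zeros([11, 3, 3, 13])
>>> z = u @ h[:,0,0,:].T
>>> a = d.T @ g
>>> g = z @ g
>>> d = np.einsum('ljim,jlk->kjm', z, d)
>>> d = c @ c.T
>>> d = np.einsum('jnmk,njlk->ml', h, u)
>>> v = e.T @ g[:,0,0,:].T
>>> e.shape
(11, 3, 13)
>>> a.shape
(13, 3, 11)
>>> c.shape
(3, 29)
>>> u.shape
(3, 11, 5, 13)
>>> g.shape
(3, 11, 5, 11)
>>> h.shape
(11, 3, 3, 13)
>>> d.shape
(3, 5)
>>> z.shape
(3, 11, 5, 11)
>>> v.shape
(13, 3, 3)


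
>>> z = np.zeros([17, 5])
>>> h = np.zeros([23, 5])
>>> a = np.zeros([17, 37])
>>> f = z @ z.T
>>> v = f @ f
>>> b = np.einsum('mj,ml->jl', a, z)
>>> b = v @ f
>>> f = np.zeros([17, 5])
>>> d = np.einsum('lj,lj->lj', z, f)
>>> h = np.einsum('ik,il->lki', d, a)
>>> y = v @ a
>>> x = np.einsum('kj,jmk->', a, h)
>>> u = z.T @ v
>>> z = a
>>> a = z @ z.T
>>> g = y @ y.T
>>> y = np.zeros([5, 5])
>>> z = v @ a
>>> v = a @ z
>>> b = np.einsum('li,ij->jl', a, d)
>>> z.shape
(17, 17)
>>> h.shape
(37, 5, 17)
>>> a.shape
(17, 17)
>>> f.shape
(17, 5)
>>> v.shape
(17, 17)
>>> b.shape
(5, 17)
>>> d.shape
(17, 5)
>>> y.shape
(5, 5)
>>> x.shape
()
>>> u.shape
(5, 17)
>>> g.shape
(17, 17)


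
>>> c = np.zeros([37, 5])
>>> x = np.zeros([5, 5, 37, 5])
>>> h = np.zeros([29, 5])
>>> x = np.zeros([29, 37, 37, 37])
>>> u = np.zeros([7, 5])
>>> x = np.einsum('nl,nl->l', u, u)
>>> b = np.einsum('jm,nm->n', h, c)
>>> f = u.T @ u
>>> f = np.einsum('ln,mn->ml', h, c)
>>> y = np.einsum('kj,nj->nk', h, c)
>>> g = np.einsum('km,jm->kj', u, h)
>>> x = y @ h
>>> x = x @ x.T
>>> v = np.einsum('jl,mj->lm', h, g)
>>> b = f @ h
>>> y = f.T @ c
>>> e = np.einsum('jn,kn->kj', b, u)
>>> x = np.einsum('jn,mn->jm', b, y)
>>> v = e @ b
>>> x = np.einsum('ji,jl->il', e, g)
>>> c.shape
(37, 5)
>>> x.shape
(37, 29)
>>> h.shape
(29, 5)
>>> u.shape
(7, 5)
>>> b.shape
(37, 5)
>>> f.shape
(37, 29)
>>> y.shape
(29, 5)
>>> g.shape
(7, 29)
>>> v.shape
(7, 5)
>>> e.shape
(7, 37)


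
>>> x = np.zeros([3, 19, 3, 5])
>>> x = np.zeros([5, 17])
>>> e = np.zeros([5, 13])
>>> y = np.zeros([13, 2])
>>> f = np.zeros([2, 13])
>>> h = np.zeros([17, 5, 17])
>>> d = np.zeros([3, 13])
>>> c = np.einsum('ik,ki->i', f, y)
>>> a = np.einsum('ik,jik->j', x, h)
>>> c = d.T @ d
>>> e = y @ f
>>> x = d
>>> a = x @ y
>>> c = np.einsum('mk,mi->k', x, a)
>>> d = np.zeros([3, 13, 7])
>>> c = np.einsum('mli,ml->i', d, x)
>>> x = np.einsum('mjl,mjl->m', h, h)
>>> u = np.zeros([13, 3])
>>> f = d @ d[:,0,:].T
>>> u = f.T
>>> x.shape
(17,)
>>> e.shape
(13, 13)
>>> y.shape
(13, 2)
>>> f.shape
(3, 13, 3)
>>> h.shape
(17, 5, 17)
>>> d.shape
(3, 13, 7)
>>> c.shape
(7,)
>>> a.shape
(3, 2)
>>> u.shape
(3, 13, 3)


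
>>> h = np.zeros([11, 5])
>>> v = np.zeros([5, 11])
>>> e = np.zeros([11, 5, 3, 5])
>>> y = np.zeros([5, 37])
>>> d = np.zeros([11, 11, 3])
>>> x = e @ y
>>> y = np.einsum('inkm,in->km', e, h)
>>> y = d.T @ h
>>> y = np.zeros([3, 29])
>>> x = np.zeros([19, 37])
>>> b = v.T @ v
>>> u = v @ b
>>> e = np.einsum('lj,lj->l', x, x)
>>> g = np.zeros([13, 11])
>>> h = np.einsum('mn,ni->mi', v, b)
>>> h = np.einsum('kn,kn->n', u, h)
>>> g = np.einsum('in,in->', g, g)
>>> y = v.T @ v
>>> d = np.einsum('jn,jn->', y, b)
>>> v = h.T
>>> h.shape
(11,)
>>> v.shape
(11,)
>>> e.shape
(19,)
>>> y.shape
(11, 11)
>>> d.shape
()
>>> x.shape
(19, 37)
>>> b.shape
(11, 11)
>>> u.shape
(5, 11)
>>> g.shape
()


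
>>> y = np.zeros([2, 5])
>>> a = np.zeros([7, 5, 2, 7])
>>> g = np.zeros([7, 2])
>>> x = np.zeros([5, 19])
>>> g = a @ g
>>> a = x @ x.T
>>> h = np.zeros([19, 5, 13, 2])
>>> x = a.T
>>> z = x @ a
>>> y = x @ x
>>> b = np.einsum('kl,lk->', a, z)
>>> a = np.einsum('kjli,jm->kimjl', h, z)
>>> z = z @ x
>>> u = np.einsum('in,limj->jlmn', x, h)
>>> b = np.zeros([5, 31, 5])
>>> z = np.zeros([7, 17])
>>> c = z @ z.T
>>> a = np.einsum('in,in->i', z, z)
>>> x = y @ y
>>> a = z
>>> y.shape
(5, 5)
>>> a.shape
(7, 17)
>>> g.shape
(7, 5, 2, 2)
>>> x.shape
(5, 5)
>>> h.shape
(19, 5, 13, 2)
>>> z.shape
(7, 17)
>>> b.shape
(5, 31, 5)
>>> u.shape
(2, 19, 13, 5)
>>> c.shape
(7, 7)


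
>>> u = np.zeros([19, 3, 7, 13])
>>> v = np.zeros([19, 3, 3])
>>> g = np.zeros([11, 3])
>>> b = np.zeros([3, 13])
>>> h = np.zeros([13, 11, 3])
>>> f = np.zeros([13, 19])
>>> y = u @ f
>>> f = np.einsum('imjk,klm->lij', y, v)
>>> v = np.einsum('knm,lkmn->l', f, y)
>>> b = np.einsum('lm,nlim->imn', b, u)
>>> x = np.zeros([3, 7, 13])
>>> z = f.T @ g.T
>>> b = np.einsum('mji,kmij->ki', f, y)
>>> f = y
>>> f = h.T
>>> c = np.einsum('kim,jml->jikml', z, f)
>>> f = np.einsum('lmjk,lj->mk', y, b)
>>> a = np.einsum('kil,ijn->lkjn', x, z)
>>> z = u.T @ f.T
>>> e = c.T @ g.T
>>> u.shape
(19, 3, 7, 13)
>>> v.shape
(19,)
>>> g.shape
(11, 3)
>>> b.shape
(19, 7)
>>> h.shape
(13, 11, 3)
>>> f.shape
(3, 19)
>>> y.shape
(19, 3, 7, 19)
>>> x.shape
(3, 7, 13)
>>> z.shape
(13, 7, 3, 3)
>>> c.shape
(3, 19, 7, 11, 13)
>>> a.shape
(13, 3, 19, 11)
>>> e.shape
(13, 11, 7, 19, 11)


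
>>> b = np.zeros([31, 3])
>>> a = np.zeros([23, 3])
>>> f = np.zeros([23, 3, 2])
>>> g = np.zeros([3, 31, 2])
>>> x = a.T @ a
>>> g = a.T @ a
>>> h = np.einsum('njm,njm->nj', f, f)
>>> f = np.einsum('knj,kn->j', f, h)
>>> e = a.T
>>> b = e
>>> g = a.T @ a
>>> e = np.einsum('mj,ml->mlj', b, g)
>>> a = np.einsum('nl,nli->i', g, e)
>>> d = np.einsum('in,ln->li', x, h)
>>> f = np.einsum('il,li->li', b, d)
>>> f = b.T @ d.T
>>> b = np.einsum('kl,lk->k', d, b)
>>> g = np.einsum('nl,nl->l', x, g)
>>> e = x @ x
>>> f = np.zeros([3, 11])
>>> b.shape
(23,)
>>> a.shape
(23,)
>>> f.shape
(3, 11)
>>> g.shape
(3,)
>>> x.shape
(3, 3)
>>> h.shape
(23, 3)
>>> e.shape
(3, 3)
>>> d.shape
(23, 3)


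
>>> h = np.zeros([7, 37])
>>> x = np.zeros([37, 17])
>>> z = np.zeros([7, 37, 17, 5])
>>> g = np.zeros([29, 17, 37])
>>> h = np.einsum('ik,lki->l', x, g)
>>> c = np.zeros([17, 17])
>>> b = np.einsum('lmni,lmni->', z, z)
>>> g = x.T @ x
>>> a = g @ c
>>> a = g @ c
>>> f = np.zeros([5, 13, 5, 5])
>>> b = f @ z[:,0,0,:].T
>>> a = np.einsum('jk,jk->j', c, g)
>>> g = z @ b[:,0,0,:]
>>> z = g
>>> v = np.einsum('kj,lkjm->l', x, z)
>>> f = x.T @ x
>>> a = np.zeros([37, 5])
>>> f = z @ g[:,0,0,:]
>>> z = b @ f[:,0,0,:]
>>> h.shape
(29,)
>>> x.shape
(37, 17)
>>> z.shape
(5, 13, 5, 7)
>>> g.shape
(7, 37, 17, 7)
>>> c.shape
(17, 17)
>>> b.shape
(5, 13, 5, 7)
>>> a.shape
(37, 5)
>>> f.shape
(7, 37, 17, 7)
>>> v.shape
(7,)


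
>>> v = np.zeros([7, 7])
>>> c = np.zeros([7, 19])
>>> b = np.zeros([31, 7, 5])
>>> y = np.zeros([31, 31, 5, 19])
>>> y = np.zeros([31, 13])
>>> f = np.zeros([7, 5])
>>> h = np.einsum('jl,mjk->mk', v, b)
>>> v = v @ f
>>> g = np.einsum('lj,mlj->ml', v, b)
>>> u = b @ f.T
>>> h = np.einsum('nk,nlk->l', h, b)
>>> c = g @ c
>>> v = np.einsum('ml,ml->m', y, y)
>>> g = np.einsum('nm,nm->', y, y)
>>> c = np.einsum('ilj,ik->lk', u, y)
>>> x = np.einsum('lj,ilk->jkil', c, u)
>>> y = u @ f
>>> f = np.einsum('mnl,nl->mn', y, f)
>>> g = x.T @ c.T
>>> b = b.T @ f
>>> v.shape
(31,)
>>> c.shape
(7, 13)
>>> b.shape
(5, 7, 7)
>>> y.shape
(31, 7, 5)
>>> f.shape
(31, 7)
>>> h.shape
(7,)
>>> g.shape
(7, 31, 7, 7)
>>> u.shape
(31, 7, 7)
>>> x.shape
(13, 7, 31, 7)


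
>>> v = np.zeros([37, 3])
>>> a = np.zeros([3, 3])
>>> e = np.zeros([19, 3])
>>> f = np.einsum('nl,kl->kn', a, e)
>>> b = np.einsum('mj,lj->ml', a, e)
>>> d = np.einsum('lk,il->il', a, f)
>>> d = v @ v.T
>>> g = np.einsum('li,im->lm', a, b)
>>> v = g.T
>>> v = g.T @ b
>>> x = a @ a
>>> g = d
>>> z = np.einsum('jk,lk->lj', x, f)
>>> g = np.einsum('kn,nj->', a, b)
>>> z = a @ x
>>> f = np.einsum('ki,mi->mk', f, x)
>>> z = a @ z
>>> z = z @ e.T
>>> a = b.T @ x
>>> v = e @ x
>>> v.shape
(19, 3)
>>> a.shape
(19, 3)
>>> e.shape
(19, 3)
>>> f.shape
(3, 19)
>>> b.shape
(3, 19)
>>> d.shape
(37, 37)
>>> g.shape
()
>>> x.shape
(3, 3)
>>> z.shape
(3, 19)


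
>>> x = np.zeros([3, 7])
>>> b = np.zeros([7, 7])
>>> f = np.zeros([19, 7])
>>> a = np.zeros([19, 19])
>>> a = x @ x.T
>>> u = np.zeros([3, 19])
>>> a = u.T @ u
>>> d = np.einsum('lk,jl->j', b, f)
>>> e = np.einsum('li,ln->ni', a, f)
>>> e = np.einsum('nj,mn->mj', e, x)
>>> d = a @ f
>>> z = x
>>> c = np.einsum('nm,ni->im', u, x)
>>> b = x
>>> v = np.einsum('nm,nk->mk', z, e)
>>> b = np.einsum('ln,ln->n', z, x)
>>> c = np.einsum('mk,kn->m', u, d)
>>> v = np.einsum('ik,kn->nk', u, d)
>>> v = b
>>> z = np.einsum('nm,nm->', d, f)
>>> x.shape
(3, 7)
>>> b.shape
(7,)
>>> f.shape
(19, 7)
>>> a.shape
(19, 19)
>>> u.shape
(3, 19)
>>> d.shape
(19, 7)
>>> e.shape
(3, 19)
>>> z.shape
()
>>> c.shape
(3,)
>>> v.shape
(7,)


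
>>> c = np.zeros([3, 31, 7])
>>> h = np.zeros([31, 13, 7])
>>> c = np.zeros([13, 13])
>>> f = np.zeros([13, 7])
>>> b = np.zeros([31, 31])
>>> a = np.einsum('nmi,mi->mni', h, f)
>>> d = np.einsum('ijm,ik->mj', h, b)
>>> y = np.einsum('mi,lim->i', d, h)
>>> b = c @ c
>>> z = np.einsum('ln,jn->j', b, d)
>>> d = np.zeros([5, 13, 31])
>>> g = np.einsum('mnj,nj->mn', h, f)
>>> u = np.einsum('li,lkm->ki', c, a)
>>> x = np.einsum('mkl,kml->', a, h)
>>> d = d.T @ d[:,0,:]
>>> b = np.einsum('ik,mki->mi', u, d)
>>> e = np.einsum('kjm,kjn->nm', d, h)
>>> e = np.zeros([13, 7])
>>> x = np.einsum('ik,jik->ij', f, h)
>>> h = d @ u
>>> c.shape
(13, 13)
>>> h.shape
(31, 13, 13)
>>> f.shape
(13, 7)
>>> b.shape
(31, 31)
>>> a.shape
(13, 31, 7)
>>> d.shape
(31, 13, 31)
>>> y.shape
(13,)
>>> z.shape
(7,)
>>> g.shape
(31, 13)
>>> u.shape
(31, 13)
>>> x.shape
(13, 31)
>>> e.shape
(13, 7)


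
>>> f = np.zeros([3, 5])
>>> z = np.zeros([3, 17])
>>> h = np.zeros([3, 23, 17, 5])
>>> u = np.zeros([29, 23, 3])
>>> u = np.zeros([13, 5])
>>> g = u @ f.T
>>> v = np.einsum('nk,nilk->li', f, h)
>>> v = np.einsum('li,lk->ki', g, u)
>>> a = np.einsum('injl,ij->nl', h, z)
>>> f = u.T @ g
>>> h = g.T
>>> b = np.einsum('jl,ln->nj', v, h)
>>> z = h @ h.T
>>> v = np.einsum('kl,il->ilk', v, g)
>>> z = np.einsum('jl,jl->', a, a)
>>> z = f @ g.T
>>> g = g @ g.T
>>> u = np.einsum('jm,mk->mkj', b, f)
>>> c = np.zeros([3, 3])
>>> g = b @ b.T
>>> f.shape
(5, 3)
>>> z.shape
(5, 13)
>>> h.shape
(3, 13)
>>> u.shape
(5, 3, 13)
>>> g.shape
(13, 13)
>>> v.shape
(13, 3, 5)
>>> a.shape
(23, 5)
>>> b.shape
(13, 5)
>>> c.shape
(3, 3)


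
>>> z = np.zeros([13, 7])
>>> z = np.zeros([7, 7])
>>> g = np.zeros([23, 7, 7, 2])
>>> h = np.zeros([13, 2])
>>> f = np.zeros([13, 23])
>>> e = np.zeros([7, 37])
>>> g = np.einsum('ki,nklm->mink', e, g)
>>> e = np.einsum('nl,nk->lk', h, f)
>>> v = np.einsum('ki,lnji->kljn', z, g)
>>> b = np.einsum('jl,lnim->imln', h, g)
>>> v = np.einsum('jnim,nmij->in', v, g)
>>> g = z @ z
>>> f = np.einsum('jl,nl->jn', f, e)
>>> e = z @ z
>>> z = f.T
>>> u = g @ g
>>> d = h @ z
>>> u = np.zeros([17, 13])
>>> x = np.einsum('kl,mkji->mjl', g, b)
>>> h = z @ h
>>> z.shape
(2, 13)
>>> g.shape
(7, 7)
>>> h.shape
(2, 2)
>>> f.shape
(13, 2)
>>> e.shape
(7, 7)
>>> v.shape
(23, 2)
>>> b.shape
(23, 7, 2, 37)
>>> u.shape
(17, 13)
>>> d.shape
(13, 13)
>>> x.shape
(23, 2, 7)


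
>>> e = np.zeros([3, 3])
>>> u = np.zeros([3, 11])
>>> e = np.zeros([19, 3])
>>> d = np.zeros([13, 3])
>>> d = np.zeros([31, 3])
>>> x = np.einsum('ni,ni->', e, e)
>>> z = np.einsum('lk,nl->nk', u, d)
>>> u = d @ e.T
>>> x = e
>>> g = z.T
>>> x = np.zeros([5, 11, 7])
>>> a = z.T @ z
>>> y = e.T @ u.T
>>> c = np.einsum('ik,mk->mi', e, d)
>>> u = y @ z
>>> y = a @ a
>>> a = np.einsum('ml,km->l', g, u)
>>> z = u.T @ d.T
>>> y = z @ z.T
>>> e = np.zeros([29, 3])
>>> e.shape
(29, 3)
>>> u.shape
(3, 11)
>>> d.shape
(31, 3)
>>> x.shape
(5, 11, 7)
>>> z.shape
(11, 31)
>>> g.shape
(11, 31)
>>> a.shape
(31,)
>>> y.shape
(11, 11)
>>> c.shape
(31, 19)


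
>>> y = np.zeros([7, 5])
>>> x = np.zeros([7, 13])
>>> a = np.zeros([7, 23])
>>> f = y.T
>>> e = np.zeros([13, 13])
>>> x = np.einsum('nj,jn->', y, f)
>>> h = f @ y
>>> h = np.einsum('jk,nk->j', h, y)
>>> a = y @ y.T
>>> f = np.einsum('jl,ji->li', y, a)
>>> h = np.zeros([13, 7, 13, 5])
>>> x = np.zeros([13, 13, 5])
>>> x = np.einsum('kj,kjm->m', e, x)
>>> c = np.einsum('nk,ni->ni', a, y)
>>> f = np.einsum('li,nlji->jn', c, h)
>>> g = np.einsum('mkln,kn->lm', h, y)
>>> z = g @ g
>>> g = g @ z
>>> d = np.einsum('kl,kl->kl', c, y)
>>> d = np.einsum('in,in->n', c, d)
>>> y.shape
(7, 5)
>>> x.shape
(5,)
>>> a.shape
(7, 7)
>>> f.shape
(13, 13)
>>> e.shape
(13, 13)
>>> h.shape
(13, 7, 13, 5)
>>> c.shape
(7, 5)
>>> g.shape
(13, 13)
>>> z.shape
(13, 13)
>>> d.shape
(5,)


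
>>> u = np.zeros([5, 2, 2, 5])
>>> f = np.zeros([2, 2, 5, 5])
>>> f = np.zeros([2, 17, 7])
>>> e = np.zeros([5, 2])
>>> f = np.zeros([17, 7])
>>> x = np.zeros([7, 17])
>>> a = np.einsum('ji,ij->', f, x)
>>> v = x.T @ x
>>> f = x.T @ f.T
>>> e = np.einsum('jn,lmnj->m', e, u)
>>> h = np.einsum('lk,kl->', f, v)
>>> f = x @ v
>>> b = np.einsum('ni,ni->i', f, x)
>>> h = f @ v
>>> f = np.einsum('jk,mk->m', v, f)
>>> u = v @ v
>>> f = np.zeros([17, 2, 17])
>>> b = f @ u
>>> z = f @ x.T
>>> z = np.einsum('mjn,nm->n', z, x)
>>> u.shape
(17, 17)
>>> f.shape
(17, 2, 17)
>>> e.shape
(2,)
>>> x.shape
(7, 17)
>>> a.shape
()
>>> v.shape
(17, 17)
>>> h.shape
(7, 17)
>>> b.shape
(17, 2, 17)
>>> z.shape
(7,)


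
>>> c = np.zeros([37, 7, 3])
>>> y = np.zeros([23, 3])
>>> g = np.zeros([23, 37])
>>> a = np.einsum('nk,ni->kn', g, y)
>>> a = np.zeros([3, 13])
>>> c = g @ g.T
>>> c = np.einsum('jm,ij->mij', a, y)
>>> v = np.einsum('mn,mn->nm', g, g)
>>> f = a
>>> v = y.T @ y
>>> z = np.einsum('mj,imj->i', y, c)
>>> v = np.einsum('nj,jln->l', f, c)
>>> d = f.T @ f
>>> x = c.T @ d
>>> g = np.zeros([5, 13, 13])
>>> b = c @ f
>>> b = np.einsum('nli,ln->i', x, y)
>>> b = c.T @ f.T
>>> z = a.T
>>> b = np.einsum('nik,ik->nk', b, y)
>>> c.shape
(13, 23, 3)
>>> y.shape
(23, 3)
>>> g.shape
(5, 13, 13)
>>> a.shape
(3, 13)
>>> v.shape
(23,)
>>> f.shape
(3, 13)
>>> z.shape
(13, 3)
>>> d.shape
(13, 13)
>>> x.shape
(3, 23, 13)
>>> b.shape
(3, 3)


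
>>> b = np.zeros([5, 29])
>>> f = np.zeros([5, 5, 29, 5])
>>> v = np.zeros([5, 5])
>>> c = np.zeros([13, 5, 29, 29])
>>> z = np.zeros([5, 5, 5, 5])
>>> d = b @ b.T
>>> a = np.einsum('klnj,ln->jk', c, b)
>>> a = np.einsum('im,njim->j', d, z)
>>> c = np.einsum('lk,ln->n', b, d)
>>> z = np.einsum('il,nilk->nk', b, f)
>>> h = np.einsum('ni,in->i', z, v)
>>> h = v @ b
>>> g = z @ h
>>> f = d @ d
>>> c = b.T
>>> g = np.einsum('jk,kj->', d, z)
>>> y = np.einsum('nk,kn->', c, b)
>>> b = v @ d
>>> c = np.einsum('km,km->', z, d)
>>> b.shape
(5, 5)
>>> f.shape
(5, 5)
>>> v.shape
(5, 5)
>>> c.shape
()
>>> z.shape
(5, 5)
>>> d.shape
(5, 5)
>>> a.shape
(5,)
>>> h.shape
(5, 29)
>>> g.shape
()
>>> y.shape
()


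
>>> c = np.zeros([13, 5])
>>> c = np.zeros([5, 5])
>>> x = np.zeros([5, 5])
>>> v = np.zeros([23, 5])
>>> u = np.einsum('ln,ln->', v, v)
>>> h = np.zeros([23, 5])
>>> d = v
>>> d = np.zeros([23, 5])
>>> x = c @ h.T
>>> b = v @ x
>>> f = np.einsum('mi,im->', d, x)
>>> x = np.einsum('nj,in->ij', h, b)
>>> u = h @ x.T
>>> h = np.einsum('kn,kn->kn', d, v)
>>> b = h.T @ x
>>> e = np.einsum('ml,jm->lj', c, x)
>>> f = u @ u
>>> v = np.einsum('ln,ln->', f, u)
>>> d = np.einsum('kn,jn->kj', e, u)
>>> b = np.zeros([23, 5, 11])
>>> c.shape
(5, 5)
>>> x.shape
(23, 5)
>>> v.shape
()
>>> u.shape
(23, 23)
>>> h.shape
(23, 5)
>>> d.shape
(5, 23)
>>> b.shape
(23, 5, 11)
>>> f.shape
(23, 23)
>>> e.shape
(5, 23)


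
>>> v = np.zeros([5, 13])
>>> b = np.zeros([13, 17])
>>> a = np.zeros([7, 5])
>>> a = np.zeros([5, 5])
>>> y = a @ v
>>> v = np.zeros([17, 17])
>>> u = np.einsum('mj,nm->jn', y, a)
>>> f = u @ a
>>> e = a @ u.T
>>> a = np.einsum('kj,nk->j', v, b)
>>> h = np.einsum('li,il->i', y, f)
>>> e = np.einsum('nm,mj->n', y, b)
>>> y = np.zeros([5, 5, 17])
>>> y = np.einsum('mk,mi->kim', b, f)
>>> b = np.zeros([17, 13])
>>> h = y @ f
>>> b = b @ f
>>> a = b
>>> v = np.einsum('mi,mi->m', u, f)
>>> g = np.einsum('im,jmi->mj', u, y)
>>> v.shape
(13,)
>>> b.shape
(17, 5)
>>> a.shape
(17, 5)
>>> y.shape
(17, 5, 13)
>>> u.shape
(13, 5)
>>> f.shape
(13, 5)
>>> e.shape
(5,)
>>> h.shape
(17, 5, 5)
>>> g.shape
(5, 17)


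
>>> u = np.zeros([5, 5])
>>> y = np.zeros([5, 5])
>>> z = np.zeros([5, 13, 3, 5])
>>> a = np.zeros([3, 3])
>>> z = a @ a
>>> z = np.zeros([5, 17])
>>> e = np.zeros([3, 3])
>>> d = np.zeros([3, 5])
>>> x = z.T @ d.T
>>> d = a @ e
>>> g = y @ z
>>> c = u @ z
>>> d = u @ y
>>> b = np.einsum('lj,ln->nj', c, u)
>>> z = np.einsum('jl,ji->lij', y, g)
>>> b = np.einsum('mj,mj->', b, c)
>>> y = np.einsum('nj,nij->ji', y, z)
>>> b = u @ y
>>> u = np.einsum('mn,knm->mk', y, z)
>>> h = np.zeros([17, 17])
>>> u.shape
(5, 5)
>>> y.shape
(5, 17)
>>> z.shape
(5, 17, 5)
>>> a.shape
(3, 3)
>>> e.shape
(3, 3)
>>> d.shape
(5, 5)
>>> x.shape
(17, 3)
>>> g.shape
(5, 17)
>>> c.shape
(5, 17)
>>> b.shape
(5, 17)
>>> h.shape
(17, 17)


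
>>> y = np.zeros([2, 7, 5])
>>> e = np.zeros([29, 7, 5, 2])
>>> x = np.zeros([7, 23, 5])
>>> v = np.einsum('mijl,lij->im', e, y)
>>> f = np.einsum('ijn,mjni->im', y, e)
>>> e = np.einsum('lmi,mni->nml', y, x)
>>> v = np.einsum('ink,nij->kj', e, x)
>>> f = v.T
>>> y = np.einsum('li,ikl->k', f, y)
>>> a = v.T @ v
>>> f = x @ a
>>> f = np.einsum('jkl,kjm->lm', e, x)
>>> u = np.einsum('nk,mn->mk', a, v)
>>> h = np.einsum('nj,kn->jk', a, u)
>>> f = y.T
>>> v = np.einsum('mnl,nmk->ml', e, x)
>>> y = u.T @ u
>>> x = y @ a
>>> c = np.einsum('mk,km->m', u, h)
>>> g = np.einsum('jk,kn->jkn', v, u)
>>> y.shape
(5, 5)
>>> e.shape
(23, 7, 2)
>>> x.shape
(5, 5)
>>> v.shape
(23, 2)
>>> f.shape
(7,)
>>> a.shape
(5, 5)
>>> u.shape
(2, 5)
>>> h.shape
(5, 2)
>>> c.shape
(2,)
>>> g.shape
(23, 2, 5)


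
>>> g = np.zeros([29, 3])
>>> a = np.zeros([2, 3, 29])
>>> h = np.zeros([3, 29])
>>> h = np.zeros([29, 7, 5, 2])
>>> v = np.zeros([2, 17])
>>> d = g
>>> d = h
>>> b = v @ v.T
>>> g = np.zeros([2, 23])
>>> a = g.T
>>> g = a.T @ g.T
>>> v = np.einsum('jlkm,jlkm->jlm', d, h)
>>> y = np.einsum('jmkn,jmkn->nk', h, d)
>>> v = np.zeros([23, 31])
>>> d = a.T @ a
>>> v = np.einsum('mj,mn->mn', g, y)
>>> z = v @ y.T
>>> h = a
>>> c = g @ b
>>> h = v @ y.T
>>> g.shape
(2, 2)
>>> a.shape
(23, 2)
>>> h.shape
(2, 2)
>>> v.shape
(2, 5)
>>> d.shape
(2, 2)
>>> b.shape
(2, 2)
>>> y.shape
(2, 5)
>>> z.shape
(2, 2)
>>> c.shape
(2, 2)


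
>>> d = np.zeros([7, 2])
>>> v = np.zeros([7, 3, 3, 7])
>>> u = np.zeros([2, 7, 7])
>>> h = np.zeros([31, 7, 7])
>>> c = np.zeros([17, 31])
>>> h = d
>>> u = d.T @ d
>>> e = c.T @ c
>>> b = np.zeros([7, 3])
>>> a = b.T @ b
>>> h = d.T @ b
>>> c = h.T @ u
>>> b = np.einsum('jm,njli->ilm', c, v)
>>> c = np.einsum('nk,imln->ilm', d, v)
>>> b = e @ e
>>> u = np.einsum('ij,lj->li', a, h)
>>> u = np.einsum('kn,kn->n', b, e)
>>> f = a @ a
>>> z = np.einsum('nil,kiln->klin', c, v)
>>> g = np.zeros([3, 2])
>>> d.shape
(7, 2)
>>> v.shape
(7, 3, 3, 7)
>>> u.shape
(31,)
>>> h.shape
(2, 3)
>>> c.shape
(7, 3, 3)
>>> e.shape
(31, 31)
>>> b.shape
(31, 31)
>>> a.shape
(3, 3)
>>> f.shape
(3, 3)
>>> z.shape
(7, 3, 3, 7)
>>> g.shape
(3, 2)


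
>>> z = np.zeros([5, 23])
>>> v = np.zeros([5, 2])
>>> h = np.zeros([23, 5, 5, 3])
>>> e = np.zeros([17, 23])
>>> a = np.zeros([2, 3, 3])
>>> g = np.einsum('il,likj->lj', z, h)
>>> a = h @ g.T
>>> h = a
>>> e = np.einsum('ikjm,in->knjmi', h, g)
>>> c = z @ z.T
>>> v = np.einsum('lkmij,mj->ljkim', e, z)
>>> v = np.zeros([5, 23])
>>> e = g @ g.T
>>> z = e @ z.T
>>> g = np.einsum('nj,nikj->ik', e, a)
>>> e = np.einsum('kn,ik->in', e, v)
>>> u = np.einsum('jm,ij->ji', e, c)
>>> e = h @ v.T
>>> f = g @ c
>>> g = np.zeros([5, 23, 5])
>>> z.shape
(23, 5)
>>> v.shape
(5, 23)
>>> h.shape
(23, 5, 5, 23)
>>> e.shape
(23, 5, 5, 5)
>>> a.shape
(23, 5, 5, 23)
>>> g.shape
(5, 23, 5)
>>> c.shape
(5, 5)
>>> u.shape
(5, 5)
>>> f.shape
(5, 5)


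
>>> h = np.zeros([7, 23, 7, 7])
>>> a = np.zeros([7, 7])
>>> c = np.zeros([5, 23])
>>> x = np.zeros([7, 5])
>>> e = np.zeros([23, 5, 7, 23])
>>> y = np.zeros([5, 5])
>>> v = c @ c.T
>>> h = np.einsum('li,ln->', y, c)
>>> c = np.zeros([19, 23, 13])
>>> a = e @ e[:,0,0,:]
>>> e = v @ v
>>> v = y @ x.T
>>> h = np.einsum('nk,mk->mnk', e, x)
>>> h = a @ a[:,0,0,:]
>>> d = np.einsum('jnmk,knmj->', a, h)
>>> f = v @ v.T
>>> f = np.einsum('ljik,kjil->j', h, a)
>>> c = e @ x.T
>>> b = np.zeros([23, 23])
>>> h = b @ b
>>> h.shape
(23, 23)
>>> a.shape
(23, 5, 7, 23)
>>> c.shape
(5, 7)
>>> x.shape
(7, 5)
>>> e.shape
(5, 5)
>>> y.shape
(5, 5)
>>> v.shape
(5, 7)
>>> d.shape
()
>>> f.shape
(5,)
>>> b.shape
(23, 23)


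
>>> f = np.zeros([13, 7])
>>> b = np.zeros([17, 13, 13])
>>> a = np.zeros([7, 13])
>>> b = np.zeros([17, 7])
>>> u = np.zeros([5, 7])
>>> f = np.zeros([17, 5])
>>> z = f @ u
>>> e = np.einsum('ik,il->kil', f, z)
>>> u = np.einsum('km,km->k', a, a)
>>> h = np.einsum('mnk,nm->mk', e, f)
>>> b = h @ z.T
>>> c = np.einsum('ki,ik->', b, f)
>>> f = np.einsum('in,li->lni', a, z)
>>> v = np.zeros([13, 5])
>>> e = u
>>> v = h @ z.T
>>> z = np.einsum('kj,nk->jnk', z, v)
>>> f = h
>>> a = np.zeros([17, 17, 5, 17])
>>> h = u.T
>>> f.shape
(5, 7)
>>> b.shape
(5, 17)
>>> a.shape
(17, 17, 5, 17)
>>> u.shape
(7,)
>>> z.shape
(7, 5, 17)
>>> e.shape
(7,)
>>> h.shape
(7,)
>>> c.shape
()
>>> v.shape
(5, 17)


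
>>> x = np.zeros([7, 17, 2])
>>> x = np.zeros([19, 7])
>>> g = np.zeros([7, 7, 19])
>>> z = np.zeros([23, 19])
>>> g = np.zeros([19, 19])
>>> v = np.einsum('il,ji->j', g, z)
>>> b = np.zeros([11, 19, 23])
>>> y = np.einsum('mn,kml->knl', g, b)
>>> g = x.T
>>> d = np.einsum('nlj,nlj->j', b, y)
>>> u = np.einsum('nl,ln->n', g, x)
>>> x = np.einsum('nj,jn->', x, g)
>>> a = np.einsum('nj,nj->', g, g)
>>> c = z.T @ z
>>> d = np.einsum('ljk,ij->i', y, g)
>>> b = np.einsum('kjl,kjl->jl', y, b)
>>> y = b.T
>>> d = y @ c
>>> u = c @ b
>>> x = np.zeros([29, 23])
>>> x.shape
(29, 23)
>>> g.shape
(7, 19)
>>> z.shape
(23, 19)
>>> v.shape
(23,)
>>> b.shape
(19, 23)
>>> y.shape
(23, 19)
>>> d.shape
(23, 19)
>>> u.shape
(19, 23)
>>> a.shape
()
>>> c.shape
(19, 19)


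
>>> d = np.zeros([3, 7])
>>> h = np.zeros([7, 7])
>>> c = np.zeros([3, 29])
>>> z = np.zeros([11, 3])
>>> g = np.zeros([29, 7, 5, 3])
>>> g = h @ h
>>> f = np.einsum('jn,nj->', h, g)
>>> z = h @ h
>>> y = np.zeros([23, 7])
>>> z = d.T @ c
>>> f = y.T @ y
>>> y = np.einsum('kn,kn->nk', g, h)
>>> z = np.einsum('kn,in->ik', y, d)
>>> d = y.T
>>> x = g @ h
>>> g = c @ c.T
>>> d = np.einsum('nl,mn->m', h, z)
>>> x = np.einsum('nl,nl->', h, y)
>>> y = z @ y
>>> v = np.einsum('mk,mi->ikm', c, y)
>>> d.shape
(3,)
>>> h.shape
(7, 7)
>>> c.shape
(3, 29)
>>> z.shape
(3, 7)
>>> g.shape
(3, 3)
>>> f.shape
(7, 7)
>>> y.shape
(3, 7)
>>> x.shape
()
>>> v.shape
(7, 29, 3)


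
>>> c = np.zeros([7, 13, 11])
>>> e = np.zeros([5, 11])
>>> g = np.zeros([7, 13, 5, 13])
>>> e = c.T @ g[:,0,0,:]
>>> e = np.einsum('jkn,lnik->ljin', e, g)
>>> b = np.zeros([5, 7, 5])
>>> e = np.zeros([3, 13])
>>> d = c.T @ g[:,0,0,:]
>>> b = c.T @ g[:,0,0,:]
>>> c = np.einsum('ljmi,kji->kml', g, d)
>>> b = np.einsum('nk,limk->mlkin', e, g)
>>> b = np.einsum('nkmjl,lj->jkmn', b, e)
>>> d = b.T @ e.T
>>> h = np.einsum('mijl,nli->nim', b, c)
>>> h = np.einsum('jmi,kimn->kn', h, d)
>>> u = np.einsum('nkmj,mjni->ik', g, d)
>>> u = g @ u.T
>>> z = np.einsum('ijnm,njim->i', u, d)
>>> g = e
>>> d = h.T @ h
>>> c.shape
(11, 5, 7)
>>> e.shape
(3, 13)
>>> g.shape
(3, 13)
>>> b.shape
(13, 7, 13, 5)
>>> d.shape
(3, 3)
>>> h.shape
(5, 3)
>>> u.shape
(7, 13, 5, 3)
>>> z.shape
(7,)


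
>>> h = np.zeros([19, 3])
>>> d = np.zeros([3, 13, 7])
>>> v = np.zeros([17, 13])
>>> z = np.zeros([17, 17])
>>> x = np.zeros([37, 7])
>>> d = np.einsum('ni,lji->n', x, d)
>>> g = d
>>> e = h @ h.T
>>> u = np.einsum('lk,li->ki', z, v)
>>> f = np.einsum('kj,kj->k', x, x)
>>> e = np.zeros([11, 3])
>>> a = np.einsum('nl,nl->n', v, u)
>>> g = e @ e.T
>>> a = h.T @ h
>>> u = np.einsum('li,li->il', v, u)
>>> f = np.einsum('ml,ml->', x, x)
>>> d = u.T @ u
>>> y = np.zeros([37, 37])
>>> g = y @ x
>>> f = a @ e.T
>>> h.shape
(19, 3)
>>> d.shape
(17, 17)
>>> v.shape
(17, 13)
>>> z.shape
(17, 17)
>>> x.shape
(37, 7)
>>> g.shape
(37, 7)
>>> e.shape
(11, 3)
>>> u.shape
(13, 17)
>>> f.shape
(3, 11)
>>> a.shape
(3, 3)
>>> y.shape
(37, 37)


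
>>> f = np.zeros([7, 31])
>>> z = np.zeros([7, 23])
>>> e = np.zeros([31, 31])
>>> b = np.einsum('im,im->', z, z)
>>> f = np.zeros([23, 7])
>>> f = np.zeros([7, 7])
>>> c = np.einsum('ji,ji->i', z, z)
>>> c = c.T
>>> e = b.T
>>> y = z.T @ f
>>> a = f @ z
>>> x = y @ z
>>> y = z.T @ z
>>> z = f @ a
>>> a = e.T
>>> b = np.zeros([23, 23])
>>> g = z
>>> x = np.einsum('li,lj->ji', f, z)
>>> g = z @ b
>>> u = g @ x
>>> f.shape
(7, 7)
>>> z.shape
(7, 23)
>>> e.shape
()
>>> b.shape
(23, 23)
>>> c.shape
(23,)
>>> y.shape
(23, 23)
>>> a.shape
()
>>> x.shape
(23, 7)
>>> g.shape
(7, 23)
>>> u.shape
(7, 7)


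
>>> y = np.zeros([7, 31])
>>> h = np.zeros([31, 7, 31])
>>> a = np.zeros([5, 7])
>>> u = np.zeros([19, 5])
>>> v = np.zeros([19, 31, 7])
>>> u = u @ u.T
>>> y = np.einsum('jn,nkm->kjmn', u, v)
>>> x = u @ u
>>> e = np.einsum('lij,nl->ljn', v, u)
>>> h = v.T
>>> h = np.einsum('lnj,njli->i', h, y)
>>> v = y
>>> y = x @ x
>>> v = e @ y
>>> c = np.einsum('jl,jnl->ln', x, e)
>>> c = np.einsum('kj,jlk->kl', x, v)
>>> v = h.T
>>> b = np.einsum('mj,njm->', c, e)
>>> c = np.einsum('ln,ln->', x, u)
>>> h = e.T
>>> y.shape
(19, 19)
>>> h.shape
(19, 7, 19)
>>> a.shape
(5, 7)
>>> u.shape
(19, 19)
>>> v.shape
(19,)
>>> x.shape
(19, 19)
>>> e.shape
(19, 7, 19)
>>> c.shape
()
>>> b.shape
()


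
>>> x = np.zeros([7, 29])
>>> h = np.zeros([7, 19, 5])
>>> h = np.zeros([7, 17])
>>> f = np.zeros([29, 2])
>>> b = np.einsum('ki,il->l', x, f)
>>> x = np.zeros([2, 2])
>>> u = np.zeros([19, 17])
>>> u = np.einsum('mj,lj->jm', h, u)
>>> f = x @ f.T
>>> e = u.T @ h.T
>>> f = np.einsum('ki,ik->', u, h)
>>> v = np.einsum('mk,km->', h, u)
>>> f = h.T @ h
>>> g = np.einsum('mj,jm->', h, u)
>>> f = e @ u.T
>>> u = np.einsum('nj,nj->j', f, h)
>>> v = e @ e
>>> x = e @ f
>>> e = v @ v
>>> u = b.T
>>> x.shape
(7, 17)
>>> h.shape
(7, 17)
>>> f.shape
(7, 17)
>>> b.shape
(2,)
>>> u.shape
(2,)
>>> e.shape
(7, 7)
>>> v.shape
(7, 7)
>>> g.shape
()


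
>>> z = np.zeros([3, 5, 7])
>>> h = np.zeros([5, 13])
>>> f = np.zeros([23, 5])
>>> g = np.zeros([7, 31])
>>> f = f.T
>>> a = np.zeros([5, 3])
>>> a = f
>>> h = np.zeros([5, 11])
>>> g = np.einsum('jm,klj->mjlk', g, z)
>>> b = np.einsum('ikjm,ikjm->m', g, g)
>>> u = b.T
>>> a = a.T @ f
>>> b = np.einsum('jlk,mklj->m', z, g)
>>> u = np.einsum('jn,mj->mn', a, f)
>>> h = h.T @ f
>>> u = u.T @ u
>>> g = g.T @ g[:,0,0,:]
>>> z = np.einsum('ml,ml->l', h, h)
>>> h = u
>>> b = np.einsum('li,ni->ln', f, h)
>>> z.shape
(23,)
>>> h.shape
(23, 23)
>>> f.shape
(5, 23)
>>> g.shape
(3, 5, 7, 3)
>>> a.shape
(23, 23)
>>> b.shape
(5, 23)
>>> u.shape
(23, 23)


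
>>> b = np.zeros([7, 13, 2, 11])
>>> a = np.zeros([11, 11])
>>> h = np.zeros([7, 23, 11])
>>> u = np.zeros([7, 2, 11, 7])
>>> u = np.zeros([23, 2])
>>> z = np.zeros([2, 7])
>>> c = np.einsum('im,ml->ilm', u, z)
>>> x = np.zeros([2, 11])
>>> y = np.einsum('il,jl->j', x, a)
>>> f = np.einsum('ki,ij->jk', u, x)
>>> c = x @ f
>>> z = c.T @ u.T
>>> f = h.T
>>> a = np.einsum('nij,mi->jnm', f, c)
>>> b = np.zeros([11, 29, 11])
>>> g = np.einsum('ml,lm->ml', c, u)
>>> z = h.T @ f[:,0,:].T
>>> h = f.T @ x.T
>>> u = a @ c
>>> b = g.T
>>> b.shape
(23, 2)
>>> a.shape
(7, 11, 2)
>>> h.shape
(7, 23, 2)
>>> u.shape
(7, 11, 23)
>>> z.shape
(11, 23, 11)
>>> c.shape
(2, 23)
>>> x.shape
(2, 11)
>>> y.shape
(11,)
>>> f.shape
(11, 23, 7)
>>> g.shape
(2, 23)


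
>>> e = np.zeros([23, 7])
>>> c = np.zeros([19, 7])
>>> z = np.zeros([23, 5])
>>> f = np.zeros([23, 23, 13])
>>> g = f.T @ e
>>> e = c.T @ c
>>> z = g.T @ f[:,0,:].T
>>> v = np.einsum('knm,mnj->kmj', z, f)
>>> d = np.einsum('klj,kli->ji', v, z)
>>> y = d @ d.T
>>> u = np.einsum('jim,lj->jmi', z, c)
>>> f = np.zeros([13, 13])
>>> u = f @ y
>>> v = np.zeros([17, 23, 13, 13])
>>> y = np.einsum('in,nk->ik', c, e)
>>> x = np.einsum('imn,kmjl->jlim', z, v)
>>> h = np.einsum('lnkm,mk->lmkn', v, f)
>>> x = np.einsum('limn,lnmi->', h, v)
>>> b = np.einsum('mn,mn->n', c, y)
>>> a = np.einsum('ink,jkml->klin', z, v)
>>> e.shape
(7, 7)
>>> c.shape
(19, 7)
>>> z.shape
(7, 23, 23)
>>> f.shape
(13, 13)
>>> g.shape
(13, 23, 7)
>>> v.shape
(17, 23, 13, 13)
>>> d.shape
(13, 23)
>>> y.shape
(19, 7)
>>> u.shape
(13, 13)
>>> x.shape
()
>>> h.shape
(17, 13, 13, 23)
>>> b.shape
(7,)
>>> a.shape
(23, 13, 7, 23)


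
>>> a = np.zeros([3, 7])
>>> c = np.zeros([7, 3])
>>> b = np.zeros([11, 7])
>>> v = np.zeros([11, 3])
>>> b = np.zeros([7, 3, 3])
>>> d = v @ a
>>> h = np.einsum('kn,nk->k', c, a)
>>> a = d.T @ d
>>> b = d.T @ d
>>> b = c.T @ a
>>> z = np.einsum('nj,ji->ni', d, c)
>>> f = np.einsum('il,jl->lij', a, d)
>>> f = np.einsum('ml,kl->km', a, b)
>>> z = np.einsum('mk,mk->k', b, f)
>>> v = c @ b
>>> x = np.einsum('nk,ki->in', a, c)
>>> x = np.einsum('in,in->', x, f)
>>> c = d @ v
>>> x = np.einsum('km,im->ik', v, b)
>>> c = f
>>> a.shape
(7, 7)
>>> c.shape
(3, 7)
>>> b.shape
(3, 7)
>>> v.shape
(7, 7)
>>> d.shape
(11, 7)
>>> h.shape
(7,)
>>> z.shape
(7,)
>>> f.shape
(3, 7)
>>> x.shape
(3, 7)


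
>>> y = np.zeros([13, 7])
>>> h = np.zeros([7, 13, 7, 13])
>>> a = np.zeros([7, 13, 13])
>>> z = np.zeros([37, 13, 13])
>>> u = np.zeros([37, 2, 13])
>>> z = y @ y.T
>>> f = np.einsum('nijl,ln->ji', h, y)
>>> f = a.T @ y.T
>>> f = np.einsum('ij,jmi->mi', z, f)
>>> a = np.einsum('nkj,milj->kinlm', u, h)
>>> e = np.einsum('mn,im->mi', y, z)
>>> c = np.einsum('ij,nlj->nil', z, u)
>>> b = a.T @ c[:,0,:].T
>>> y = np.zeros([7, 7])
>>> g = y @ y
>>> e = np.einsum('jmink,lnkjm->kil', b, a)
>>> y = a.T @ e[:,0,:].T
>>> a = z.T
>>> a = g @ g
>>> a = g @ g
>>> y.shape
(7, 7, 37, 13, 37)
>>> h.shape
(7, 13, 7, 13)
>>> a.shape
(7, 7)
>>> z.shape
(13, 13)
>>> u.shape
(37, 2, 13)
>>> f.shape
(13, 13)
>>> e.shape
(37, 37, 2)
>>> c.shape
(37, 13, 2)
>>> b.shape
(7, 7, 37, 13, 37)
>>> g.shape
(7, 7)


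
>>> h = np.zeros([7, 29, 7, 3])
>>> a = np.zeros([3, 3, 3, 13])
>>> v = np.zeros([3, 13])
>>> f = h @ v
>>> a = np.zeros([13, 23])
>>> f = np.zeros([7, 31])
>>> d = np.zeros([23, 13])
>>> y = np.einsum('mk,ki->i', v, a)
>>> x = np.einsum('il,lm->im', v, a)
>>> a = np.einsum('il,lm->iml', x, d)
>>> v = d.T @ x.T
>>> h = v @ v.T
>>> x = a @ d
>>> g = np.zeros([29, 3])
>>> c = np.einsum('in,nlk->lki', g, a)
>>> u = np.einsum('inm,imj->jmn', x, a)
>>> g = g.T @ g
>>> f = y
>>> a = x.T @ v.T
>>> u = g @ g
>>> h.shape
(13, 13)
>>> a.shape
(13, 13, 13)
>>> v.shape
(13, 3)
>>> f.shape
(23,)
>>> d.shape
(23, 13)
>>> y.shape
(23,)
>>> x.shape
(3, 13, 13)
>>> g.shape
(3, 3)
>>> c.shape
(13, 23, 29)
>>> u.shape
(3, 3)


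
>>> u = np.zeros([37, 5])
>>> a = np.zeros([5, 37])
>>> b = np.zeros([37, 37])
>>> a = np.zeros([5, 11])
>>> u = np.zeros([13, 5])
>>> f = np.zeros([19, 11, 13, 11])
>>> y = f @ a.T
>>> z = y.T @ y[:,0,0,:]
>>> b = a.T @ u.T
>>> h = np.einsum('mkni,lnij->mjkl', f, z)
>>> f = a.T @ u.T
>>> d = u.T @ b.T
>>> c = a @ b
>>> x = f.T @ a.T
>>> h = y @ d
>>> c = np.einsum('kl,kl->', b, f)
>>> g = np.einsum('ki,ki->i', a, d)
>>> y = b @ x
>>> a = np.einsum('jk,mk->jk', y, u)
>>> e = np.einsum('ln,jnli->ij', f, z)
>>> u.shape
(13, 5)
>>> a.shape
(11, 5)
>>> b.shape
(11, 13)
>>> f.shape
(11, 13)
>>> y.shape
(11, 5)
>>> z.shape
(5, 13, 11, 5)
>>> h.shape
(19, 11, 13, 11)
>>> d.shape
(5, 11)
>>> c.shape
()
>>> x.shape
(13, 5)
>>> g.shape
(11,)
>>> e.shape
(5, 5)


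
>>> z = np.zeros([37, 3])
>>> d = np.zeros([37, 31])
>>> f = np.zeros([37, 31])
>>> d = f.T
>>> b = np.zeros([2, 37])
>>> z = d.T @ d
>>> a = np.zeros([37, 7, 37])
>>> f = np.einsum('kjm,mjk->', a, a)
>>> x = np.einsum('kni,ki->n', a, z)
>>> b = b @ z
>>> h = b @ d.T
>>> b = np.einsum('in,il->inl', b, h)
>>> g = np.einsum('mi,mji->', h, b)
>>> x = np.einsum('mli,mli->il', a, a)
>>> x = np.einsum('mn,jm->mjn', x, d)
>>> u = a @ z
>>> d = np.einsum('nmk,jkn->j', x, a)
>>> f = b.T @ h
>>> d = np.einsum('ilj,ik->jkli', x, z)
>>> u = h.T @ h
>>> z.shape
(37, 37)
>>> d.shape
(7, 37, 31, 37)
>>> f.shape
(31, 37, 31)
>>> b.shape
(2, 37, 31)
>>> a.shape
(37, 7, 37)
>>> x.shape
(37, 31, 7)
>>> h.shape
(2, 31)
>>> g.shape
()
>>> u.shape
(31, 31)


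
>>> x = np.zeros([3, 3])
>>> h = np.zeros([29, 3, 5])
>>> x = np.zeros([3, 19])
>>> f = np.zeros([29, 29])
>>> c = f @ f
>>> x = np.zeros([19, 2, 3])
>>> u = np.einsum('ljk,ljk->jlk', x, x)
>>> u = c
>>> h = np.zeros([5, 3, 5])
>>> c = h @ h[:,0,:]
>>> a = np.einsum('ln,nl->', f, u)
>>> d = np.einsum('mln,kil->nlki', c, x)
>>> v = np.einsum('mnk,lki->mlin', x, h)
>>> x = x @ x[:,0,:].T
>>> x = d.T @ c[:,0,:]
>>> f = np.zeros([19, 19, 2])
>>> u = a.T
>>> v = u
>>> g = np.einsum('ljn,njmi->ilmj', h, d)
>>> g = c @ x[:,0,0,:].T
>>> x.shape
(2, 19, 3, 5)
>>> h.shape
(5, 3, 5)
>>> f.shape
(19, 19, 2)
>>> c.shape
(5, 3, 5)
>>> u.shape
()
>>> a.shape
()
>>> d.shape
(5, 3, 19, 2)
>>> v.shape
()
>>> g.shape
(5, 3, 2)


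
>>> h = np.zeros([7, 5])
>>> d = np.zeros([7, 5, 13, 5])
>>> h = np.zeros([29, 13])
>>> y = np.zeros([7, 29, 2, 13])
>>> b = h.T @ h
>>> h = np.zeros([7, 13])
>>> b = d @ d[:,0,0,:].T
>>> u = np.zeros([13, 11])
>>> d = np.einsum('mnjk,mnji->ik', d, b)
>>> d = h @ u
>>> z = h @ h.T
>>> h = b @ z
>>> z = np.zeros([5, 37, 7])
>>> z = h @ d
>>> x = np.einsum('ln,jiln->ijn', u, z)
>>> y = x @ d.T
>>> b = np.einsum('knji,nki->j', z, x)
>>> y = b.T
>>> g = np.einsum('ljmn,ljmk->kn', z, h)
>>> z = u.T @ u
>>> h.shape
(7, 5, 13, 7)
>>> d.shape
(7, 11)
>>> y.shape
(13,)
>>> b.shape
(13,)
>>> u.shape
(13, 11)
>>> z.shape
(11, 11)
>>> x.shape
(5, 7, 11)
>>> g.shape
(7, 11)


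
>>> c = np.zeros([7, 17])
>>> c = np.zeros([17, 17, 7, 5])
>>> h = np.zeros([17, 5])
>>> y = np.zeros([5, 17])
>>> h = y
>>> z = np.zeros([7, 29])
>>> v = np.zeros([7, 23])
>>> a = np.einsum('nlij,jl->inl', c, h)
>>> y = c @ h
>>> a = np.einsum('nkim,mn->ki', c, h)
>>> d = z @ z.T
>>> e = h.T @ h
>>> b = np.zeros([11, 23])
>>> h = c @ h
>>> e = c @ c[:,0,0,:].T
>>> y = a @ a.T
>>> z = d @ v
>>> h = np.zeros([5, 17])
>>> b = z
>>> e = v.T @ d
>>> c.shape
(17, 17, 7, 5)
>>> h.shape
(5, 17)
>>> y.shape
(17, 17)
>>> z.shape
(7, 23)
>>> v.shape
(7, 23)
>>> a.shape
(17, 7)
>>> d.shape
(7, 7)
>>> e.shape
(23, 7)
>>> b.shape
(7, 23)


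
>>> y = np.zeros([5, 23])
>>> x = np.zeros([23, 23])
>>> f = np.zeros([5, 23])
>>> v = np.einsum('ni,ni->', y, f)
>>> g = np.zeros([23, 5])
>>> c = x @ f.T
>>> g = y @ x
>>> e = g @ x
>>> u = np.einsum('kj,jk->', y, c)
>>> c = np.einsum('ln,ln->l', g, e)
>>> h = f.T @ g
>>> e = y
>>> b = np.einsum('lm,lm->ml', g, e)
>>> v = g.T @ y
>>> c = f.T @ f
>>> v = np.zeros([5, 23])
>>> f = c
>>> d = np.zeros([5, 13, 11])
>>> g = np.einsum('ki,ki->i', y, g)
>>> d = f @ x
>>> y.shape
(5, 23)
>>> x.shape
(23, 23)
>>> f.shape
(23, 23)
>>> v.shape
(5, 23)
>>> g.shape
(23,)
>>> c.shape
(23, 23)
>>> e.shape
(5, 23)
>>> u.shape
()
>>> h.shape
(23, 23)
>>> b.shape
(23, 5)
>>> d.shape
(23, 23)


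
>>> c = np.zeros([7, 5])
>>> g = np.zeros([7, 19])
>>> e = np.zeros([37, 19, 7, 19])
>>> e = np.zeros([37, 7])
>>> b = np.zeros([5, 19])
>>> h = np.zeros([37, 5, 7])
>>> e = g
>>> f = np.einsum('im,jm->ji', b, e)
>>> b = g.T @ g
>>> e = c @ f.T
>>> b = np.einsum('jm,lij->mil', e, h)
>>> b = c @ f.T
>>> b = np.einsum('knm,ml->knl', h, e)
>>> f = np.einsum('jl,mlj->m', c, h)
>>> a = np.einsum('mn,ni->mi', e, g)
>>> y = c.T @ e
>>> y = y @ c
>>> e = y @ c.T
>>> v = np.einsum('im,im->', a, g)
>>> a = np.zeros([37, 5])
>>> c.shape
(7, 5)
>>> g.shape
(7, 19)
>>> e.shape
(5, 7)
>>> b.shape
(37, 5, 7)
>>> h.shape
(37, 5, 7)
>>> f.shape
(37,)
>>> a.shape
(37, 5)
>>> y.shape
(5, 5)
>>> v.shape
()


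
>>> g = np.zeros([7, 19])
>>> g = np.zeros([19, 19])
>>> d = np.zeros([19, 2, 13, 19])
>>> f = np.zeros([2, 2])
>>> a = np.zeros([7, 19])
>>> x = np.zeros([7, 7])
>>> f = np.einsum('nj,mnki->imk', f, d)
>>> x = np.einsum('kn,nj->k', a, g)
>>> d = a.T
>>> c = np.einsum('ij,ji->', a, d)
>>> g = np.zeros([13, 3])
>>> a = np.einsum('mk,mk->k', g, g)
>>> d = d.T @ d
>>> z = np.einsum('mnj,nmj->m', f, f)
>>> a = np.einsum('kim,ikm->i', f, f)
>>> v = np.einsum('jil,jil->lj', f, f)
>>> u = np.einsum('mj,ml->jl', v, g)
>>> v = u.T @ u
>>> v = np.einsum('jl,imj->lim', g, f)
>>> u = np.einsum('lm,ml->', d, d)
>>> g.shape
(13, 3)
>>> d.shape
(7, 7)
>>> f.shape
(19, 19, 13)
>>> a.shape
(19,)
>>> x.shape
(7,)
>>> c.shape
()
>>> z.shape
(19,)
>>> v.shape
(3, 19, 19)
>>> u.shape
()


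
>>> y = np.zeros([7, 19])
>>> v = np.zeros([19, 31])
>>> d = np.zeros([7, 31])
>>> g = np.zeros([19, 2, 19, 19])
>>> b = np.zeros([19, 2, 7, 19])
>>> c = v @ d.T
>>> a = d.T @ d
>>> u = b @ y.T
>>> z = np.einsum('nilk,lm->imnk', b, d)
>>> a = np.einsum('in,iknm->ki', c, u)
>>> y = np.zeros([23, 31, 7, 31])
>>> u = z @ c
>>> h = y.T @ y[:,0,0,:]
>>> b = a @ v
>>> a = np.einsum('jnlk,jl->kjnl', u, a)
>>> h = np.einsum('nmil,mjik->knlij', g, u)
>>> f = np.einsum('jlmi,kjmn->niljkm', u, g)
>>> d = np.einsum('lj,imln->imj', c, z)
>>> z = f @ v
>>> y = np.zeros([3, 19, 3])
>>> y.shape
(3, 19, 3)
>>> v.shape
(19, 31)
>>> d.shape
(2, 31, 7)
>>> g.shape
(19, 2, 19, 19)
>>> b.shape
(2, 31)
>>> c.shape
(19, 7)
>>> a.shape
(7, 2, 31, 19)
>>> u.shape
(2, 31, 19, 7)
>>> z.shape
(19, 7, 31, 2, 19, 31)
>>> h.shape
(7, 19, 19, 19, 31)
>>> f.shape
(19, 7, 31, 2, 19, 19)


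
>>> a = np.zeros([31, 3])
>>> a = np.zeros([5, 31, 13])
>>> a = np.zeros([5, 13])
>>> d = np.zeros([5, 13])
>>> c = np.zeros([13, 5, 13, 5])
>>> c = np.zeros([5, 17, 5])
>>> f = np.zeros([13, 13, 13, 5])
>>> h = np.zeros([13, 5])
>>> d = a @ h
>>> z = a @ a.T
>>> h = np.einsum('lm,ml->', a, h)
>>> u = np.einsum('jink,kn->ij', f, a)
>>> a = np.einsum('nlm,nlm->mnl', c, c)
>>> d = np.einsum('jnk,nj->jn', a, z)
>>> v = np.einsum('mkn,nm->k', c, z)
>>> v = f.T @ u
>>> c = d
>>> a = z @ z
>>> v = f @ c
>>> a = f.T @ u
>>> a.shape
(5, 13, 13, 13)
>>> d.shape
(5, 5)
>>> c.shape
(5, 5)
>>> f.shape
(13, 13, 13, 5)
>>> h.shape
()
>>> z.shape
(5, 5)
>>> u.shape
(13, 13)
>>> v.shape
(13, 13, 13, 5)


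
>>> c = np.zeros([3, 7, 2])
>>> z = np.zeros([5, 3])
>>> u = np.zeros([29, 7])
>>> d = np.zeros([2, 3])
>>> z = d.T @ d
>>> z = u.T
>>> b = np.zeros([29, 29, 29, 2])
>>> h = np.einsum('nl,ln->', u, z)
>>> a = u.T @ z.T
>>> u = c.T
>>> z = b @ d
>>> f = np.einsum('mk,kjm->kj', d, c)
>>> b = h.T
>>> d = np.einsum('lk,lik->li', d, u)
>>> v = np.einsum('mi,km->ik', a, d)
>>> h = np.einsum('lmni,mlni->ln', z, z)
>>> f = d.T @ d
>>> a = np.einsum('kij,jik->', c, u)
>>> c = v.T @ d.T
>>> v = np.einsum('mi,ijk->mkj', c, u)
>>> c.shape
(2, 2)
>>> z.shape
(29, 29, 29, 3)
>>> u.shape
(2, 7, 3)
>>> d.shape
(2, 7)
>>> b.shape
()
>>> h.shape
(29, 29)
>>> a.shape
()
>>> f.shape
(7, 7)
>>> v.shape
(2, 3, 7)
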